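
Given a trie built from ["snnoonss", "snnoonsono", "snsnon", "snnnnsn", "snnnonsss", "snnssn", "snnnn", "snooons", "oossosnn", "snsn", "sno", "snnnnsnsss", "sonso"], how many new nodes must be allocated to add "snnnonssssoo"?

3

The longest prefix of "snnnonssssoo" already in the trie is "snnnonsss" (length 9).
Each of the 3 remaining characters creates one node.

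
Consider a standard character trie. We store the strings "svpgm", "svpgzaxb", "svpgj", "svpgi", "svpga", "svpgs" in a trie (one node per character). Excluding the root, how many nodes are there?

Insert word by word; a character creates a node only if that edge doesn't already exist:
  "svpgm" → 5 new (s, v, p, g, m)
  "svpgzaxb" → prefix "svpg" already present; 4 new (z, a, x, b)
  "svpgj" → prefix "svpg" already present; 1 new (j)
  "svpgi" → prefix "svpg" already present; 1 new (i)
  "svpga" → prefix "svpg" already present; 1 new (a)
  "svpgs" → prefix "svpg" already present; 1 new (s)
Total nodes = 5 + 4 + 1 + 1 + 1 + 1 = 13

13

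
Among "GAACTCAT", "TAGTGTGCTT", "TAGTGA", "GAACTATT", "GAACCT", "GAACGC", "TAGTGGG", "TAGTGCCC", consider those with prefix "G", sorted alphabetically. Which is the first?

Words with prefix "G", in lexicographic order: "GAACCT", "GAACGC", "GAACTATT", "GAACTCAT"
Position 1: GAACCT

GAACCT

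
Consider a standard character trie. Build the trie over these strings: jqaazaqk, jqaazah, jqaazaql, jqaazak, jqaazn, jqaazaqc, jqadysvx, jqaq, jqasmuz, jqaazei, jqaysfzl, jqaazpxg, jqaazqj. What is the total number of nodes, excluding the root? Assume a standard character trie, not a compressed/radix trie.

Count nodes per top-level branch (shared prefixes stored once):
  'j'-branch (jqaazah, jqaazak, jqaazaqc, jqaazaqk, jqaazaql, jqaazei, jqaazn, jqaazpxg, jqaazqj, jqadysvx, jqaq, jqasmuz, jqaysfzl): 35 nodes
Sum: 35

35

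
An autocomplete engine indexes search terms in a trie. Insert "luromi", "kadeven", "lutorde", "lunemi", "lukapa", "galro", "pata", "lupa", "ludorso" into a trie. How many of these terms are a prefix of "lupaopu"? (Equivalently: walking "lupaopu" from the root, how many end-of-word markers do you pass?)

1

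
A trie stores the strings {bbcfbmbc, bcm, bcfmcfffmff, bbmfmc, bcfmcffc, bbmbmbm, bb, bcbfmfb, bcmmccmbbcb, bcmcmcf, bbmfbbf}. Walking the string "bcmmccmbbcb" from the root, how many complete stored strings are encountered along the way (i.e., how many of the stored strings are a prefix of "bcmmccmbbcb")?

Walk "bcmmccmbbcb" from the root; an end-of-word marker is hit whenever a stored word is a prefix of "bcmmccmbbcb".
Prefixes of the query that are stored words: "bcm", "bcmmccmbbcb"
Count: 2

2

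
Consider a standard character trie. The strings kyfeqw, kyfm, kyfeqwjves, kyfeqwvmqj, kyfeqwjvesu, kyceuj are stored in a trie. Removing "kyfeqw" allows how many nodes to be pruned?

Walk "kyfeqw" from the leaf back toward the root, removing each node that no remaining word uses.
Every node on "kyfeqw" is still needed (e.g. by "kyfeqwjves"), so nothing is freed.
Nodes removed: 0

0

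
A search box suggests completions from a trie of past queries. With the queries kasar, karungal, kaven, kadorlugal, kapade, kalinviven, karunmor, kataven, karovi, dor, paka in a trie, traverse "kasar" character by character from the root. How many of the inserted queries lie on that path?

Check each prefix of "kasar" against the stored set — each match is an end-marker on the path.
Prefixes of the query that are stored words: "kasar"
Count: 1

1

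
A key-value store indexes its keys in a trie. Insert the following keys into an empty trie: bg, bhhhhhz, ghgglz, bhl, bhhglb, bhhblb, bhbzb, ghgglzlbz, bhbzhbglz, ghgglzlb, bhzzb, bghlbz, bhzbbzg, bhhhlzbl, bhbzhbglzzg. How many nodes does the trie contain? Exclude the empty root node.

49

Insert word by word; a character creates a node only if that edge doesn't already exist:
  "bg" → 2 new (b, g)
  "bhhhhhz" → prefix "b" already present; 6 new (h, h, h, h, h, z)
  "ghgglz" → 6 new (g, h, g, g, l, z)
  "bhl" → prefix "bh" already present; 1 new (l)
  "bhhglb" → prefix "bhh" already present; 3 new (g, l, b)
  "bhhblb" → prefix "bhh" already present; 3 new (b, l, b)
  "bhbzb" → prefix "bh" already present; 3 new (b, z, b)
  "ghgglzlbz" → prefix "ghgglz" already present; 3 new (l, b, z)
  "bhbzhbglz" → prefix "bhbz" already present; 5 new (h, b, g, l, z)
  "ghgglzlb" → prefix "ghgglzlb" already present; 0 new (none)
  "bhzzb" → prefix "bh" already present; 3 new (z, z, b)
  "bghlbz" → prefix "bg" already present; 4 new (h, l, b, z)
  "bhzbbzg" → prefix "bhz" already present; 4 new (b, b, z, g)
  "bhhhlzbl" → prefix "bhhh" already present; 4 new (l, z, b, l)
  "bhbzhbglzzg" → prefix "bhbzhbglz" already present; 2 new (z, g)
Total nodes = 2 + 6 + 6 + 1 + 3 + 3 + 3 + 3 + 5 + 0 + 3 + 4 + 4 + 4 + 2 = 49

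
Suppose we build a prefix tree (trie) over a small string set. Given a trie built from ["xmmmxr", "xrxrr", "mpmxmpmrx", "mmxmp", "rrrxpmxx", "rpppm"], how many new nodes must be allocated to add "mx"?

"m" is already a path in the trie; the remaining "x" must be added.
Each of the 1 remaining characters creates one node.

1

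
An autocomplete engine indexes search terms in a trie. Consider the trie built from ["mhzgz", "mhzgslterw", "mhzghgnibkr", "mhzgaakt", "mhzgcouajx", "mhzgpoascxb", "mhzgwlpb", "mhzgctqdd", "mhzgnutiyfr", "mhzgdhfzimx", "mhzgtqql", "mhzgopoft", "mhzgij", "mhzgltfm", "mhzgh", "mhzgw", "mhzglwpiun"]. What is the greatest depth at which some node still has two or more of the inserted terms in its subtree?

The deepest shared node is where two words last agree before diverging.
e.g. "mhzgcouajx" and "mhzgctqdd" share the prefix "mhzgc" of length 5; no pair shares a longer one.
Longest shared-prefix length: 5

5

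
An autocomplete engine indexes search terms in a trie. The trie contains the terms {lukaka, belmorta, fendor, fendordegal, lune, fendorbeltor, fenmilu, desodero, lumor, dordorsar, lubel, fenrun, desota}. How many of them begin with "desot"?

Walk to "desot"; the words in its subtree are exactly those with that prefix.
Matches: "desota"
Count: 1

1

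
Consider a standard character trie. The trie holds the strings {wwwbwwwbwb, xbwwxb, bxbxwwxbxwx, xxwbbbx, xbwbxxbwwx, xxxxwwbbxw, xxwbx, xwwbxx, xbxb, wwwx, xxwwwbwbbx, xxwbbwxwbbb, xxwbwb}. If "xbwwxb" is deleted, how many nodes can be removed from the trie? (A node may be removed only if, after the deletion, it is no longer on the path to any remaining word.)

After clearing the end-marker at "xbwwxb", prune upward until reaching a node still needed by another word.
The suffix "wxb" (3 nodes) is used only by "xbwwxb"; the node for "xbw" still has the child "b", so pruning stops there.
Nodes removed: 3

3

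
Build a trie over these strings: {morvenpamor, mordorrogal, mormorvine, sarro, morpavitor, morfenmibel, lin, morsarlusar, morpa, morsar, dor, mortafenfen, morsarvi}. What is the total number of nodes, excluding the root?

Count nodes per top-level branch (shared prefixes stored once):
  'd'-branch (dor): 3 nodes
  'l'-branch (lin): 3 nodes
  'm'-branch (mordorrogal, morfenmibel, mormorvine, morpa, morpavitor, morsar, morsarlusar, morsarvi, mortafenfen, morvenpamor): 59 nodes
  's'-branch (sarro): 5 nodes
Sum: 70

70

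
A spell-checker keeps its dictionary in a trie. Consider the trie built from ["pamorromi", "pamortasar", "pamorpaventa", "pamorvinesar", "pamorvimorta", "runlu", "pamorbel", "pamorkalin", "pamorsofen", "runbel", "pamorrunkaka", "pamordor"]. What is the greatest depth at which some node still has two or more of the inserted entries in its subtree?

Look for the deepest trie node that still has at least two words in its subtree.
e.g. "pamorvimorta" and "pamorvinesar" share the prefix "pamorvi" of length 7; no pair shares a longer one.
Longest shared-prefix length: 7

7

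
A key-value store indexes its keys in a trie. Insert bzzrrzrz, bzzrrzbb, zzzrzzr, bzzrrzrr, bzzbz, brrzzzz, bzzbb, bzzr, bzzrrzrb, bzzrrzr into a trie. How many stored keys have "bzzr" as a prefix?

6

Walk to "bzzr"; the words in its subtree are exactly those with that prefix.
Matches: "bzzr", "bzzrrzbb", "bzzrrzr", "bzzrrzrb", "bzzrrzrr", "bzzrrzrz"
Count: 6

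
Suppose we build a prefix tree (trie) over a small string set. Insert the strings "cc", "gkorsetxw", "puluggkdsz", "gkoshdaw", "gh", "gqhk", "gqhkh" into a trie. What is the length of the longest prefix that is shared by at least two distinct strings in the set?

4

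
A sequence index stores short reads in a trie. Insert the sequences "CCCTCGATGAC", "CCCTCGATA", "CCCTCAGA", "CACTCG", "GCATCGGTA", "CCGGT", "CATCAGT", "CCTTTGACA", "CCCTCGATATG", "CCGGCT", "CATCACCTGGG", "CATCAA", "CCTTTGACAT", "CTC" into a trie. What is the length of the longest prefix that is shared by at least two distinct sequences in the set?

Look for the deepest trie node that still has at least two words in its subtree.
"CCCTCGATA" and "CCCTCGATATG" agree on "CCCTCGATA" (9 characters) before diverging; nothing deeper is shared.
Longest shared-prefix length: 9

9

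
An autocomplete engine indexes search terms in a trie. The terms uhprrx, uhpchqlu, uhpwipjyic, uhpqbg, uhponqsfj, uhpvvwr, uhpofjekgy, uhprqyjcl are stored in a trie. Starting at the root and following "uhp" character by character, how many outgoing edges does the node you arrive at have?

Follow the path "uhp" to its node, then look at its outgoing edges.
Characters that immediately follow "uhp" among the stored strings: {c, o, q, r, v, w}.
That node has 6 child edges.

6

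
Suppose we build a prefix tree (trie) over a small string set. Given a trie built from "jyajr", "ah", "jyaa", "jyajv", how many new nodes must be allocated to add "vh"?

Nothing in the trie begins with "v"; the whole of "vh" is new.
2 − 0 = 2 new nodes.

2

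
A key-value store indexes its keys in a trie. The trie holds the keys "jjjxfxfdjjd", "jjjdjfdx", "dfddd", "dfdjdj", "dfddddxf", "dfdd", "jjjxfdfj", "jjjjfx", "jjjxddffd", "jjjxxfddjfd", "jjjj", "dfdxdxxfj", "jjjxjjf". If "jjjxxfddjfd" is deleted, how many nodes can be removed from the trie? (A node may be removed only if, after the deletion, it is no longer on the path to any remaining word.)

7

A node on "jjjxxfddjfd"'s path can go only if nothing else ends at it or branches off below it.
The suffix "xfddjfd" (7 nodes) is used only by "jjjxxfddjfd"; the node for "jjjx" still has the child "f", so pruning stops there.
Nodes removed: 7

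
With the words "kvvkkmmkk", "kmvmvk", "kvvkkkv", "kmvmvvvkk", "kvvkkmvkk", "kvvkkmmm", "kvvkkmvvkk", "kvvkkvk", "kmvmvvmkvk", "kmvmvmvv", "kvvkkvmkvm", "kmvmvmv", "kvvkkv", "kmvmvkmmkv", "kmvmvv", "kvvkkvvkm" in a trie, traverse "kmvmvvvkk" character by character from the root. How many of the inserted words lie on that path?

2

Walk "kmvmvvvkk" from the root; an end-of-word marker is hit whenever a stored word is a prefix of "kmvmvvvkk".
Prefixes of the query that are stored words: "kmvmvv", "kmvmvvvkk"
Count: 2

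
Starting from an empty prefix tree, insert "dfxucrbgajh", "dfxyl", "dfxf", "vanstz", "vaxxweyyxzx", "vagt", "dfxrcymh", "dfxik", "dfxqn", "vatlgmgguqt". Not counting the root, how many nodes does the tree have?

Insert word by word; a character creates a node only if that edge doesn't already exist:
  "dfxucrbgajh" → 11 new (d, f, x, u, c, r, b, g, a, j, h)
  "dfxyl" → prefix "dfx" already present; 2 new (y, l)
  "dfxf" → prefix "dfx" already present; 1 new (f)
  "vanstz" → 6 new (v, a, n, s, t, z)
  "vaxxweyyxzx" → prefix "va" already present; 9 new (x, x, w, e, y, y, x, z, x)
  "vagt" → prefix "va" already present; 2 new (g, t)
  "dfxrcymh" → prefix "dfx" already present; 5 new (r, c, y, m, h)
  "dfxik" → prefix "dfx" already present; 2 new (i, k)
  "dfxqn" → prefix "dfx" already present; 2 new (q, n)
  "vatlgmgguqt" → prefix "va" already present; 9 new (t, l, g, m, g, g, u, q, t)
Total nodes = 11 + 2 + 1 + 6 + 9 + 2 + 5 + 2 + 2 + 9 = 49

49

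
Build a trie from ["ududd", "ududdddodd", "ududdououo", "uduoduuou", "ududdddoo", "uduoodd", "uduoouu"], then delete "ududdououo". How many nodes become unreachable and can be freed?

5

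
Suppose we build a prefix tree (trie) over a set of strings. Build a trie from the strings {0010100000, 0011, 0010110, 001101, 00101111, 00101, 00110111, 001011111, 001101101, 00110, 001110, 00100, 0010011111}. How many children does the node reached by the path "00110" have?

1

Follow the path "00110" to its node, then look at its outgoing edges.
Characters that immediately follow "00110" among the stored strings: {1}.
That node has 1 child edge.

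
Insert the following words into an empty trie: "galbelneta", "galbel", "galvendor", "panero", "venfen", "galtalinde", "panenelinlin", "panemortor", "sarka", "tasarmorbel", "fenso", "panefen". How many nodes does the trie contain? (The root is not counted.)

For each word, the new-node count is its length minus the longest prefix already in the trie:
  "galbelneta" → 10 new (g, a, l, b, e, l, n, e, t, a)
  "galbel" → prefix "galbel" already present; 0 new (none)
  "galvendor" → prefix "gal" already present; 6 new (v, e, n, d, o, r)
  "panero" → 6 new (p, a, n, e, r, o)
  "venfen" → 6 new (v, e, n, f, e, n)
  "galtalinde" → prefix "gal" already present; 7 new (t, a, l, i, n, d, e)
  "panenelinlin" → prefix "pane" already present; 8 new (n, e, l, i, n, l, i, n)
  "panemortor" → prefix "pane" already present; 6 new (m, o, r, t, o, r)
  "sarka" → 5 new (s, a, r, k, a)
  "tasarmorbel" → 11 new (t, a, s, a, r, m, o, r, b, e, l)
  "fenso" → 5 new (f, e, n, s, o)
  "panefen" → prefix "pane" already present; 3 new (f, e, n)
Total nodes = 10 + 0 + 6 + 6 + 6 + 7 + 8 + 6 + 5 + 11 + 5 + 3 = 73

73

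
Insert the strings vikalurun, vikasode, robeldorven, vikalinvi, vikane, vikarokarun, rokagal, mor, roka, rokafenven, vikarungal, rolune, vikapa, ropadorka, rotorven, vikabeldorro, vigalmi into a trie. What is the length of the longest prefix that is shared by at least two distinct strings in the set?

5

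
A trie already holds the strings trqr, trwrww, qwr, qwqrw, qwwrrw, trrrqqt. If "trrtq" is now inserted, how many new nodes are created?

2

"trr" is already a path in the trie; the remaining "tq" must be added.
Each of the 2 remaining characters creates one node.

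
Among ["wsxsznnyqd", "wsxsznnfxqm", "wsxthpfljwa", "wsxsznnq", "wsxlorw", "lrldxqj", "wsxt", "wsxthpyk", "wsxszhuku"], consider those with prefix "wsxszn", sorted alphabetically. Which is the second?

wsxsznnq

DFS of the "wsxszn" subtree visits, in order: "wsxsznnfxqm", "wsxsznnq", "wsxsznnyqd"
The 2nd is wsxsznnq.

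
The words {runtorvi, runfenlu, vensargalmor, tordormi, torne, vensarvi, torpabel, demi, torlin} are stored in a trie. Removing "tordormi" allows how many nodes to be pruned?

5

A node on "tordormi"'s path can go only if nothing else ends at it or branches off below it.
The suffix "dormi" (5 nodes) is used only by "tordormi"; the node for "tor" still has the child "n", so pruning stops there.
Nodes removed: 5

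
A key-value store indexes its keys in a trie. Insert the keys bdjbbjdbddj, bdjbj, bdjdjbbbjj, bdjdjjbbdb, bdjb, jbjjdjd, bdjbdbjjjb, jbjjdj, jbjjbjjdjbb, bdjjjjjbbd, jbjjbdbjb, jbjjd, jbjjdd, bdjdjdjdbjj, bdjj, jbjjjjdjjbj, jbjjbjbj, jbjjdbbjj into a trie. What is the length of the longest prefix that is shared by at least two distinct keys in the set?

6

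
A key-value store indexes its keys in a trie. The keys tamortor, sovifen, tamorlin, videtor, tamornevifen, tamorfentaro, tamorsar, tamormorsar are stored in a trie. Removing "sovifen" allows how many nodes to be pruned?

7

After clearing the end-marker at "sovifen", prune upward until reaching a node still needed by another word.
No other word shares any prefix with "sovifen", so all 7 of its nodes go.
Nodes removed: 7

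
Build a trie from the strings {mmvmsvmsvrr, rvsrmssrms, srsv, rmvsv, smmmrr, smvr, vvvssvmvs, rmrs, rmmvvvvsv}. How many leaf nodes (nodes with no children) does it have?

A leaf is a node with no children — equivalently, the end of a word that is not a proper prefix of any other stored word.
Those words: "mmvmsvmsvrr", "rmmvvvvsv", "rmrs", "rmvsv", "rvsrmssrms", "smmmrr", "smvr", "srsv", "vvvssvmvs"
Leaf count: 9

9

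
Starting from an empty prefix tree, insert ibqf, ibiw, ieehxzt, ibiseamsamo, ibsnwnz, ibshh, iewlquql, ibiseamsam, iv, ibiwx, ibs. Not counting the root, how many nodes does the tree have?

35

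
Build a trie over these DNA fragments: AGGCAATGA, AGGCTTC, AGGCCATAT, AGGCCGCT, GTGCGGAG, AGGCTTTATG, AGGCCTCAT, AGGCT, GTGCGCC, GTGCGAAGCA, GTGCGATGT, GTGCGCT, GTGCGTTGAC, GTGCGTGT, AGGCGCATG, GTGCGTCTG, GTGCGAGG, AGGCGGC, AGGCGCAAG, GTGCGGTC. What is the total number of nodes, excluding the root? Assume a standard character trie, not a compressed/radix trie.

70

Count nodes per top-level branch (shared prefixes stored once):
  'A'-branch (AGGCAATGA, AGGCCATAT, AGGCCGCT, AGGCCTCAT, AGGCGCAAG, AGGCGCATG, AGGCGGC, AGGCT, AGGCTTC, AGGCTTTATG): 37 nodes
  'G'-branch (GTGCGAAGCA, GTGCGAGG, GTGCGATGT, GTGCGCC, GTGCGCT, GTGCGGAG, GTGCGGTC, GTGCGTCTG, GTGCGTGT, GTGCGTTGAC): 33 nodes
Sum: 70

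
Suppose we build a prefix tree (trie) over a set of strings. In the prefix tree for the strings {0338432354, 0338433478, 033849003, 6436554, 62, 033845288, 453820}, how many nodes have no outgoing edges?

7

Leaves are exactly the stored words that no other stored word extends.
Those words: "0338432354", "0338433478", "033845288", "033849003", "453820", "62", "6436554"
Leaf count: 7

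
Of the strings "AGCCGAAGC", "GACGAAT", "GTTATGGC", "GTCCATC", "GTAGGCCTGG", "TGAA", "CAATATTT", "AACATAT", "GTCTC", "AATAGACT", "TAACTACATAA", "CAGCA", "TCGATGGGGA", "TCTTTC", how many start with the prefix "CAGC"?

Filter for entries beginning with "CAGC":
Matches: "CAGCA"
Count: 1

1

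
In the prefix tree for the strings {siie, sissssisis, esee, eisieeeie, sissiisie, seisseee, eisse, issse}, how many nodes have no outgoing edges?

8

A leaf is a node with no children — equivalently, the end of a word that is not a proper prefix of any other stored word.
Those words: "eisieeeie", "eisse", "esee", "issse", "seisseee", "siie", "sissiisie", "sissssisis"
Leaf count: 8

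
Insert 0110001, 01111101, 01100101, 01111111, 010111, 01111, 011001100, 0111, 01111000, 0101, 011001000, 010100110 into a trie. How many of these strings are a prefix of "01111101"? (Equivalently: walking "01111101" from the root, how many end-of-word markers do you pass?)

Walk "01111101" from the root; an end-of-word marker is hit whenever a stored word is a prefix of "01111101".
Prefixes of the query that are stored words: "0111", "01111", "01111101"
Count: 3

3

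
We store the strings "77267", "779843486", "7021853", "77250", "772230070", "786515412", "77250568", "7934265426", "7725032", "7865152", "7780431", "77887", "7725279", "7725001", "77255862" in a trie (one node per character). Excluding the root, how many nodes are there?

Count nodes per top-level branch (shared prefixes stored once):
  '7'-branch (7021853, 772230070, 77250, 7725001, 7725032, 77250568, 7725279, 77255862, 77267, 7780431, 77887, 779843486, 7865152, 786515412, 7934265426): 65 nodes
Sum: 65

65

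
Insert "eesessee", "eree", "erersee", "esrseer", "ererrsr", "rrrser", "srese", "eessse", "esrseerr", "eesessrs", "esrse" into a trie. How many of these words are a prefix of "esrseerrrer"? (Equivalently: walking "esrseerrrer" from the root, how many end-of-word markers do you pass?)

3

Walk "esrseerrrer" from the root; an end-of-word marker is hit whenever a stored word is a prefix of "esrseerrrer".
Prefixes of the query that are stored words: "esrse", "esrseer", "esrseerr"
Count: 3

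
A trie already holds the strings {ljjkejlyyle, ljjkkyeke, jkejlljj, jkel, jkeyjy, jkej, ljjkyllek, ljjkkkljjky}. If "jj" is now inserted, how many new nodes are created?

1

"j" is already a path in the trie; the remaining "j" must be added.
So 2 − 1 = 1 new nodes.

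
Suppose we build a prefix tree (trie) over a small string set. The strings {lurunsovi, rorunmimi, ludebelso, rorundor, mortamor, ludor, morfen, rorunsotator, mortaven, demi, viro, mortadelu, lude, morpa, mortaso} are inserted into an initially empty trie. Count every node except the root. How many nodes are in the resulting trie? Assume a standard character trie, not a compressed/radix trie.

For each word, the new-node count is its length minus the longest prefix already in the trie:
  "lurunsovi" → 9 new (l, u, r, u, n, s, o, v, i)
  "rorunmimi" → 9 new (r, o, r, u, n, m, i, m, i)
  "ludebelso" → prefix "lu" already present; 7 new (d, e, b, e, l, s, o)
  "rorundor" → prefix "rorun" already present; 3 new (d, o, r)
  "mortamor" → 8 new (m, o, r, t, a, m, o, r)
  "ludor" → prefix "lud" already present; 2 new (o, r)
  "morfen" → prefix "mor" already present; 3 new (f, e, n)
  "rorunsotator" → prefix "rorun" already present; 7 new (s, o, t, a, t, o, r)
  "mortaven" → prefix "morta" already present; 3 new (v, e, n)
  "demi" → 4 new (d, e, m, i)
  "viro" → 4 new (v, i, r, o)
  "mortadelu" → prefix "morta" already present; 4 new (d, e, l, u)
  "lude" → prefix "lude" already present; 0 new (none)
  "morpa" → prefix "mor" already present; 2 new (p, a)
  "mortaso" → prefix "morta" already present; 2 new (s, o)
Total nodes = 9 + 9 + 7 + 3 + 8 + 2 + 3 + 7 + 3 + 4 + 4 + 4 + 0 + 2 + 2 = 67

67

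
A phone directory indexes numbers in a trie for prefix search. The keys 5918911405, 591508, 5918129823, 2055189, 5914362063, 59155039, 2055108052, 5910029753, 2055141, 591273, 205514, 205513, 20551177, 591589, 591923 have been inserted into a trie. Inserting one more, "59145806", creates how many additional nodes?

4

"5914" is already a path in the trie; the remaining "5806" must be added.
New nodes needed: |"59145806"| − 4 = 8 − 4 = 4.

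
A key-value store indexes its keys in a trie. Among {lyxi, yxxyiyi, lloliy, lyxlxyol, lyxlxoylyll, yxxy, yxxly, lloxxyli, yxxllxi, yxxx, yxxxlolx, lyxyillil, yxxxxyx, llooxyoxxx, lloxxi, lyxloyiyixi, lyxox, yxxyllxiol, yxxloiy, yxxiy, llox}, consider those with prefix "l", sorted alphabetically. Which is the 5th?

DFS of the "l" subtree visits, in order: "lloliy", "llooxyoxxx", "llox", "lloxxi", "lloxxyli", "lyxi", "lyxloyiyixi", "lyxlxoylyll", "lyxlxyol", "lyxox", "lyxyillil"
The 5th is lloxxyli.

lloxxyli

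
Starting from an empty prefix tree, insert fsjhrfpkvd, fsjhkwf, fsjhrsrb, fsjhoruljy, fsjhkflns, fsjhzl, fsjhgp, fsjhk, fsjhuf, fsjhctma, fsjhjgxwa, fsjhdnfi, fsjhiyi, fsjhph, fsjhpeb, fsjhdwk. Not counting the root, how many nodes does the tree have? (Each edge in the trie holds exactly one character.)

Trace insertions, counting only characters that open a new branch:
  "fsjhrfpkvd" → 10 new (f, s, j, h, r, f, p, k, v, d)
  "fsjhkwf" → prefix "fsjh" already present; 3 new (k, w, f)
  "fsjhrsrb" → prefix "fsjhr" already present; 3 new (s, r, b)
  "fsjhoruljy" → prefix "fsjh" already present; 6 new (o, r, u, l, j, y)
  "fsjhkflns" → prefix "fsjhk" already present; 4 new (f, l, n, s)
  "fsjhzl" → prefix "fsjh" already present; 2 new (z, l)
  "fsjhgp" → prefix "fsjh" already present; 2 new (g, p)
  "fsjhk" → prefix "fsjhk" already present; 0 new (none)
  "fsjhuf" → prefix "fsjh" already present; 2 new (u, f)
  "fsjhctma" → prefix "fsjh" already present; 4 new (c, t, m, a)
  "fsjhjgxwa" → prefix "fsjh" already present; 5 new (j, g, x, w, a)
  "fsjhdnfi" → prefix "fsjh" already present; 4 new (d, n, f, i)
  "fsjhiyi" → prefix "fsjh" already present; 3 new (i, y, i)
  "fsjhph" → prefix "fsjh" already present; 2 new (p, h)
  "fsjhpeb" → prefix "fsjhp" already present; 2 new (e, b)
  "fsjhdwk" → prefix "fsjhd" already present; 2 new (w, k)
Total nodes = 10 + 3 + 3 + 6 + 4 + 2 + 2 + 0 + 2 + 4 + 5 + 4 + 3 + 2 + 2 + 2 = 54

54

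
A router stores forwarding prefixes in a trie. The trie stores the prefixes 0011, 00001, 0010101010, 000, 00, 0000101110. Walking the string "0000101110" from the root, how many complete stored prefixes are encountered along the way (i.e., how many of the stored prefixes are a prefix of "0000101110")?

Walk "0000101110" from the root; an end-of-word marker is hit whenever a stored word is a prefix of "0000101110".
Prefixes of the query that are stored words: "00", "000", "00001", "0000101110"
Count: 4

4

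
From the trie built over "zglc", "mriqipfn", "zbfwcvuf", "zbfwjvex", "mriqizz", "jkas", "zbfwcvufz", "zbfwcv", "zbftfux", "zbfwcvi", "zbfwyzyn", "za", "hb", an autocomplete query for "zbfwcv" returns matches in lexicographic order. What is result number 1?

Words with prefix "zbfwcv", in lexicographic order: "zbfwcv", "zbfwcvi", "zbfwcvuf", "zbfwcvufz"
The 1st is zbfwcv.

zbfwcv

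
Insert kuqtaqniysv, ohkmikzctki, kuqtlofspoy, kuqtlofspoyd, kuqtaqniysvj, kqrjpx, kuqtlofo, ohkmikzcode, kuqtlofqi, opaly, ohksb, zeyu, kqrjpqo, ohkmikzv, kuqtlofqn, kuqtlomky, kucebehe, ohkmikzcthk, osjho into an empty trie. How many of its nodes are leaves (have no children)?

17

Leaves are exactly the stored words that no other stored word extends.
Those words: "kqrjpqo", "kqrjpx", "kucebehe", "kuqtaqniysvj", "kuqtlofo", "kuqtlofqi", "kuqtlofqn", "kuqtlofspoyd", "kuqtlomky", "ohkmikzcode", "ohkmikzcthk", "ohkmikzctki", "ohkmikzv", "ohksb", "opaly", "osjho", "zeyu"
Leaf count: 17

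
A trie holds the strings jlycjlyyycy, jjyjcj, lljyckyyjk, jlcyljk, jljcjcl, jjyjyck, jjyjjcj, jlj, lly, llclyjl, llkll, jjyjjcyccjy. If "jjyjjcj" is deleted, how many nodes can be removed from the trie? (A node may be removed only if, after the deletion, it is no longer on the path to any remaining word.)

1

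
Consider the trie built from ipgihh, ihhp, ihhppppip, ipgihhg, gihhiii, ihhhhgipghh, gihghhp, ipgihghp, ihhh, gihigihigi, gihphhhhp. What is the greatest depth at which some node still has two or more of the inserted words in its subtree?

6

Equivalently: take the maximum, over all pairs, of their longest common prefix length.
"ipgihh" and "ipgihhg" agree on "ipgihh" (6 characters) before diverging; nothing deeper is shared.
Longest shared-prefix length: 6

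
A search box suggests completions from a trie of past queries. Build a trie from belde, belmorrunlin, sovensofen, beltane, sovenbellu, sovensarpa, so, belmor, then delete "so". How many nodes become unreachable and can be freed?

0

After clearing the end-marker at "so", prune upward until reaching a node still needed by another word.
Every node on "so" is still needed (e.g. by "sovensofen"), so nothing is freed.
Nodes removed: 0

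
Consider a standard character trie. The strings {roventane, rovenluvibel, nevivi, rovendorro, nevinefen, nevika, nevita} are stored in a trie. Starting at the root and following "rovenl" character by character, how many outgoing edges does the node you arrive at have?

1

Walk "rovenl" from the root, arriving at one node.
Characters that immediately follow "rovenl" among the stored strings: {u}.
That node has 1 child edge.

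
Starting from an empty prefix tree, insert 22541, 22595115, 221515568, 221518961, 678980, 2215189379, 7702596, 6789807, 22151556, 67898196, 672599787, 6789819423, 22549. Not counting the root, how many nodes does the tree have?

Count nodes per top-level branch (shared prefixes stored once):
  '2'-branch (22151556, 221515568, 2215189379, 221518961, 22541, 22549, 22595115): 25 nodes
  '6'-branch (672599787, 678980, 6789807, 6789819423, 67898196): 20 nodes
  '7'-branch (7702596): 7 nodes
Sum: 52

52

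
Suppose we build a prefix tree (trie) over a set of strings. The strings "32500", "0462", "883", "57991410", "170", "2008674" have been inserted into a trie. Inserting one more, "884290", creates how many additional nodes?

Walking "884290" from the root, the first 2 characters ("88") follow existing edges; "4" is the first miss.
Each of the 4 remaining characters creates one node.

4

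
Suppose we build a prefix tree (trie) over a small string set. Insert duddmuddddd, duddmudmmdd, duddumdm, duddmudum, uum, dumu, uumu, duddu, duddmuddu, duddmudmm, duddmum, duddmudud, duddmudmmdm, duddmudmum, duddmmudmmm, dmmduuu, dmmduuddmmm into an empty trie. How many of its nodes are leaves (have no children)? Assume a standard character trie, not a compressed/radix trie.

14

Leaves are exactly the stored words that no other stored word extends.
Those words: "dmmduuddmmm", "dmmduuu", "duddmmudmmm", "duddmuddddd", "duddmuddu", "duddmudmmdd", "duddmudmmdm", "duddmudmum", "duddmudud", "duddmudum", "duddmum", "duddumdm", "dumu", "uumu"
Leaf count: 14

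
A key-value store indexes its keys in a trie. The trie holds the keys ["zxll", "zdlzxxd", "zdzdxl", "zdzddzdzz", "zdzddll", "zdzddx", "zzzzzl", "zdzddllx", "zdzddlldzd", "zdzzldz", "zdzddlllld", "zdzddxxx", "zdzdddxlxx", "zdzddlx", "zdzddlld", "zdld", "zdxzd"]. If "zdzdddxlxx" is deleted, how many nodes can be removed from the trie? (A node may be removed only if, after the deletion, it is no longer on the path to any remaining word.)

5

After clearing the end-marker at "zdzdddxlxx", prune upward until reaching a node still needed by another word.
The suffix "dxlxx" (5 nodes) is used only by "zdzdddxlxx"; the node for "zdzdd" still has the child "z", so pruning stops there.
Nodes removed: 5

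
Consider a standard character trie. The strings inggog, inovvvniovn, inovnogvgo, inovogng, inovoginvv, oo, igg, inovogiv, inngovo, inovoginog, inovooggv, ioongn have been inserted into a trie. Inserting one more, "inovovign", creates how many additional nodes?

The longest prefix of "inovovign" already in the trie is "inovo" (length 5).
Each of the 4 remaining characters creates one node.

4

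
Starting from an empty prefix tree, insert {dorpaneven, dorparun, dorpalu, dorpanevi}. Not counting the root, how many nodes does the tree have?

16

Trie structure (* marks end of a word):
(root)
└─ d
   └─ o
      └─ r
         └─ p
            └─ a
               ├─ l
               │  └─ u *
               ├─ n
               │  └─ e
               │     └─ v
               │        ├─ e
               │        │  └─ n *
               │        └─ i *
               └─ r
                  └─ u
                     └─ n *
Counting every labelled node above: 16.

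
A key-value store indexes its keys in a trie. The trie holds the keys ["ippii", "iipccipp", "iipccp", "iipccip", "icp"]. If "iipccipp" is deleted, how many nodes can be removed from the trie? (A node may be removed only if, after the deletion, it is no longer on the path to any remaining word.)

1

A node on "iipccipp"'s path can go only if nothing else ends at it or branches off below it.
The suffix "p" (1 node) is used only by "iipccipp"; "iipccip" is itself a stored word, so pruning stops there.
Nodes removed: 1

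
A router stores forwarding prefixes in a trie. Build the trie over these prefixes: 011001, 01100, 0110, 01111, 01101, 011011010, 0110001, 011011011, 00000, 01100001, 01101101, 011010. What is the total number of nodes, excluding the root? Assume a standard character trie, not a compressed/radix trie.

23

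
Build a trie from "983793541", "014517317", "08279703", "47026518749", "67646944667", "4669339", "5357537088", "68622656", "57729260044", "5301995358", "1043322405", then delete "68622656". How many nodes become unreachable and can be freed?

After clearing the end-marker at "68622656", prune upward until reaching a node still needed by another word.
The suffix "8622656" (7 nodes) is used only by "68622656"; the node for "6" still has the child "7", so pruning stops there.
Nodes removed: 7

7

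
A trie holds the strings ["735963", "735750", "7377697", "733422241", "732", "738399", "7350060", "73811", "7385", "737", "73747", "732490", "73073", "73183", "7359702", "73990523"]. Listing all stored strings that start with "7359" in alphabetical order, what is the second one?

7359702

Filter for "7359…" and sort: "735963", "7359702"
The 2nd is 7359702.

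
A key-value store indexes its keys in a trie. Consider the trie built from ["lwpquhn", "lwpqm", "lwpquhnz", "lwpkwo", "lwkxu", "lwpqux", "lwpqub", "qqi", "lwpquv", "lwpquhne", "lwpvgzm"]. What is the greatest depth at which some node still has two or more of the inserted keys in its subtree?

7

Look for the deepest trie node that still has at least two words in its subtree.
e.g. "lwpquhn" and "lwpquhne" share the prefix "lwpquhn" of length 7; no pair shares a longer one.
Longest shared-prefix length: 7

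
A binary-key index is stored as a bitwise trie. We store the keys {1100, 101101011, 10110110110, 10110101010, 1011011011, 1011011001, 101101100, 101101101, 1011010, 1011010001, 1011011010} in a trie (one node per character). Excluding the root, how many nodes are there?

26

For each word, the new-node count is its length minus the longest prefix already in the trie:
  "1100" → 4 new (1, 1, 0, 0)
  "101101011" → prefix "1" already present; 8 new (0, 1, 1, 0, 1, 0, 1, 1)
  "10110110110" → prefix "101101" already present; 5 new (1, 0, 1, 1, 0)
  "10110101010" → prefix "10110101" already present; 3 new (0, 1, 0)
  "1011011011" → prefix "1011011011" already present; 0 new (none)
  "1011011001" → prefix "10110110" already present; 2 new (0, 1)
  "101101100" → prefix "101101100" already present; 0 new (none)
  "101101101" → prefix "101101101" already present; 0 new (none)
  "1011010" → prefix "1011010" already present; 0 new (none)
  "1011010001" → prefix "1011010" already present; 3 new (0, 0, 1)
  "1011011010" → prefix "101101101" already present; 1 new (0)
Total nodes = 4 + 8 + 5 + 3 + 0 + 2 + 0 + 0 + 0 + 3 + 1 = 26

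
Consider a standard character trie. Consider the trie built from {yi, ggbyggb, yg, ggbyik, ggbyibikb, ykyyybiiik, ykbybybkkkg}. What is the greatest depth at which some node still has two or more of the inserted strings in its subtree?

Equivalently: take the maximum, over all pairs, of their longest common prefix length.
e.g. "ggbyibikb" and "ggbyik" share the prefix "ggbyi" of length 5; no pair shares a longer one.
Longest shared-prefix length: 5

5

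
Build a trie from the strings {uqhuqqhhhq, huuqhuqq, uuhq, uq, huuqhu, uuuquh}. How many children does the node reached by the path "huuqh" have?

Follow the path "huuqh" to its node, then look at its outgoing edges.
Distinct next characters after "huuqh": u.
That node has 1 child edge.

1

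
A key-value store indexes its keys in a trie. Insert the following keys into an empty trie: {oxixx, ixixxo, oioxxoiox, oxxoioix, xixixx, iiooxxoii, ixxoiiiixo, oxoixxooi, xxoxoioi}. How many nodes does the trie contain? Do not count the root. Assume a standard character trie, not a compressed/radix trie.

Trace insertions, counting only characters that open a new branch:
  "oxixx" → 5 new (o, x, i, x, x)
  "ixixxo" → 6 new (i, x, i, x, x, o)
  "oioxxoiox" → prefix "o" already present; 8 new (i, o, x, x, o, i, o, x)
  "oxxoioix" → prefix "ox" already present; 6 new (x, o, i, o, i, x)
  "xixixx" → 6 new (x, i, x, i, x, x)
  "iiooxxoii" → prefix "i" already present; 8 new (i, o, o, x, x, o, i, i)
  "ixxoiiiixo" → prefix "ix" already present; 8 new (x, o, i, i, i, i, x, o)
  "oxoixxooi" → prefix "ox" already present; 7 new (o, i, x, x, o, o, i)
  "xxoxoioi" → prefix "x" already present; 7 new (x, o, x, o, i, o, i)
Total nodes = 5 + 6 + 8 + 6 + 6 + 8 + 8 + 7 + 7 = 61

61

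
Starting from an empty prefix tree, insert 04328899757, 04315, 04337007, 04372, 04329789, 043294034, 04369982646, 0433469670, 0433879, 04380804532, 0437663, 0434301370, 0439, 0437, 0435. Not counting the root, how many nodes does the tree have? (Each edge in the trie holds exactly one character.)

Trace insertions, counting only characters that open a new branch:
  "04328899757" → 11 new (0, 4, 3, 2, 8, 8, 9, 9, 7, 5, 7)
  "04315" → prefix "043" already present; 2 new (1, 5)
  "04337007" → prefix "043" already present; 5 new (3, 7, 0, 0, 7)
  "04372" → prefix "043" already present; 2 new (7, 2)
  "04329789" → prefix "0432" already present; 4 new (9, 7, 8, 9)
  "043294034" → prefix "04329" already present; 4 new (4, 0, 3, 4)
  "04369982646" → prefix "043" already present; 8 new (6, 9, 9, 8, 2, 6, 4, 6)
  "0433469670" → prefix "0433" already present; 6 new (4, 6, 9, 6, 7, 0)
  "0433879" → prefix "0433" already present; 3 new (8, 7, 9)
  "04380804532" → prefix "043" already present; 8 new (8, 0, 8, 0, 4, 5, 3, 2)
  "0437663" → prefix "0437" already present; 3 new (6, 6, 3)
  "0434301370" → prefix "043" already present; 7 new (4, 3, 0, 1, 3, 7, 0)
  "0439" → prefix "043" already present; 1 new (9)
  "0437" → prefix "0437" already present; 0 new (none)
  "0435" → prefix "043" already present; 1 new (5)
Total nodes = 11 + 2 + 5 + 2 + 4 + 4 + 8 + 6 + 3 + 8 + 3 + 7 + 1 + 0 + 1 = 65

65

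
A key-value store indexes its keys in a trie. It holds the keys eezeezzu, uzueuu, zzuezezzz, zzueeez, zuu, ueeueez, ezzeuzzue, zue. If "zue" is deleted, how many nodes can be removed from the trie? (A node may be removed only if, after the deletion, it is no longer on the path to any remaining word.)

After clearing the end-marker at "zue", prune upward until reaching a node still needed by another word.
The suffix "e" (1 node) is used only by "zue"; the node for "zu" still has the child "u", so pruning stops there.
Nodes removed: 1

1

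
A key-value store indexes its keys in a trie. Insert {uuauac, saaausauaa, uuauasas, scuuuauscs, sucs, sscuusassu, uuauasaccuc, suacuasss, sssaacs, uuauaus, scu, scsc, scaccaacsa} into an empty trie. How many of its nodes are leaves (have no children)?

Leaves are exactly the stored words that no other stored word extends.
Those words: "saaausauaa", "scaccaacsa", "scsc", "scuuuauscs", "sscuusassu", "sssaacs", "suacuasss", "sucs", "uuauac", "uuauasaccuc", "uuauasas", "uuauaus"
Leaf count: 12

12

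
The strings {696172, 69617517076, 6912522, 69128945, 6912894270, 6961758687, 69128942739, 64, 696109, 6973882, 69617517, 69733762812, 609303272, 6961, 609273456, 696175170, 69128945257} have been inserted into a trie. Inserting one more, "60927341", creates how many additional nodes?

The longest prefix of "60927341" already in the trie is "6092734" (length 7).
Each of the 1 remaining characters creates one node.

1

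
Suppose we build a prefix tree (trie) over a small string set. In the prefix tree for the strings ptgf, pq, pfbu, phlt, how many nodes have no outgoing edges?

Leaves are exactly the stored words that no other stored word extends.
Those words: "pfbu", "phlt", "pq", "ptgf"
Leaf count: 4

4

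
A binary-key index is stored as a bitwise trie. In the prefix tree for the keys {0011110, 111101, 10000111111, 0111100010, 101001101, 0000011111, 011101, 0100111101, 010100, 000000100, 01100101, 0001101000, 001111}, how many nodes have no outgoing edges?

12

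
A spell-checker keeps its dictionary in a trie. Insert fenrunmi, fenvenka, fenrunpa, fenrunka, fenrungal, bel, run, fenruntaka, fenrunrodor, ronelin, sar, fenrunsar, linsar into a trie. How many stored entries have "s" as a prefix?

1

Walk to "s"; the words in its subtree are exactly those with that prefix.
Matches: "sar"
Count: 1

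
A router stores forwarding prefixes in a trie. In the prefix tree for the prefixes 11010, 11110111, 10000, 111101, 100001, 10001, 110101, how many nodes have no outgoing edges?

A leaf is a node with no children — equivalently, the end of a word that is not a proper prefix of any other stored word.
Those words: "100001", "10001", "110101", "11110111"
Leaf count: 4

4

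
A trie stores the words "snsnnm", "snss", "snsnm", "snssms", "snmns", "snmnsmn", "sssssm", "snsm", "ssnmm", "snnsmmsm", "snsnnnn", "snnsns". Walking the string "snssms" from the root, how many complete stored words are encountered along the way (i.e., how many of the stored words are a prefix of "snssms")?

2

Check each prefix of "snssms" against the stored set — each match is an end-marker on the path.
Prefixes of the query that are stored words: "snss", "snssms"
Count: 2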